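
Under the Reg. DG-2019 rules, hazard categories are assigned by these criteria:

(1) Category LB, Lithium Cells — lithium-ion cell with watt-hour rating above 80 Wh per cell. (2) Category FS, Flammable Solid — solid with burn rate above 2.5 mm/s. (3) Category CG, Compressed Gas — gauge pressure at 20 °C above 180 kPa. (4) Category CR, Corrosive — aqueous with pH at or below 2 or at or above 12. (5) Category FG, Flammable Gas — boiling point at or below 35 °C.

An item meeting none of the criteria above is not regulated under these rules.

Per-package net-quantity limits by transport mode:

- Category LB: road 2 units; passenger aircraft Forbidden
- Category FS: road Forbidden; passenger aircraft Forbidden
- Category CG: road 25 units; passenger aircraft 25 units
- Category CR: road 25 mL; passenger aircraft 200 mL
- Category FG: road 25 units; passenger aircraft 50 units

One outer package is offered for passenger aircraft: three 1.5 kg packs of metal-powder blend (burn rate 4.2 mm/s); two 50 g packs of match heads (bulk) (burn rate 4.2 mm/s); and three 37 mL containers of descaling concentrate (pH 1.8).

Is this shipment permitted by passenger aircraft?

No

The metal-powder blend has burn rate 4.2 mm/s, which is > 2.5 mm/s, so it is Category FS (Flammable Solid).
Burn rate 4.2 mm/s meets the Category FS criterion (Flammable Solid), so the match heads (bulk) are Category FS.
pH 1.8 meets the Category CR criterion (Corrosive), so the descaling concentrate is Category CR.
Total Category FS: (three 1.5 kg packs = 4.5 kg) + (two 50 g packs = 100 g) = 4.6 kg.
Category FS is Forbidden by passenger aircraft.
Category CR quantity: three 37 mL containers = 111 mL.
That is within the Category CR passenger aircraft limit of 200 mL.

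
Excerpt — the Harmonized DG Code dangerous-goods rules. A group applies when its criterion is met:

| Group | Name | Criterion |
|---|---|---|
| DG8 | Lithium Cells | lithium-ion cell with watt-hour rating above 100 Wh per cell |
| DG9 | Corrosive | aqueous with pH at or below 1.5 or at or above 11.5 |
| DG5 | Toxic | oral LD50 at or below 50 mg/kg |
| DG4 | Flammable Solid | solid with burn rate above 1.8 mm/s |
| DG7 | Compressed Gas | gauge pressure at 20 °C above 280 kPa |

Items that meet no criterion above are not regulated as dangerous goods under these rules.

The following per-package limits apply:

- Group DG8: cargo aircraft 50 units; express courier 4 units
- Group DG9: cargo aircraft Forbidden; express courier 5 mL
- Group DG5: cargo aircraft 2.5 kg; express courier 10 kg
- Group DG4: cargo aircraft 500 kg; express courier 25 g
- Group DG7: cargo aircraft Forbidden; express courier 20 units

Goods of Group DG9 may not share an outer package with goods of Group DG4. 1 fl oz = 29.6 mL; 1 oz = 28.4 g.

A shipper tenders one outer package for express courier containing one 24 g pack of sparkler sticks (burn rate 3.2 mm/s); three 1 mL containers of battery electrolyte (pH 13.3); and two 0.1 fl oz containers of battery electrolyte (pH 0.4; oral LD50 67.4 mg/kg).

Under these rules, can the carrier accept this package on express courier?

Sparkler sticks: burn rate 3.2 mm/s > 1.8 mm/s → Group DG4 (Flammable Solid).
Battery electrolyte: pH 13.3 ≥ 11.5 → Group DG9 (Corrosive).
With pH 0.4 (≤ 1.5), the battery electrolyte falls in Group DG9.
Group DG9 net quantity: (three 1 mL containers = 3 mL) + (two 0.1 fl oz containers = 5.92 mL) = 8.92 mL.
8.92 mL exceeds the express courier limit of 5 mL for Group DG9.
Group DG4 quantity: 24 g.
24 g ≤ 25 g (express courier limit, Group DG4) — within limit.
Group DG9 and Group DG4 may not share an outer package.

No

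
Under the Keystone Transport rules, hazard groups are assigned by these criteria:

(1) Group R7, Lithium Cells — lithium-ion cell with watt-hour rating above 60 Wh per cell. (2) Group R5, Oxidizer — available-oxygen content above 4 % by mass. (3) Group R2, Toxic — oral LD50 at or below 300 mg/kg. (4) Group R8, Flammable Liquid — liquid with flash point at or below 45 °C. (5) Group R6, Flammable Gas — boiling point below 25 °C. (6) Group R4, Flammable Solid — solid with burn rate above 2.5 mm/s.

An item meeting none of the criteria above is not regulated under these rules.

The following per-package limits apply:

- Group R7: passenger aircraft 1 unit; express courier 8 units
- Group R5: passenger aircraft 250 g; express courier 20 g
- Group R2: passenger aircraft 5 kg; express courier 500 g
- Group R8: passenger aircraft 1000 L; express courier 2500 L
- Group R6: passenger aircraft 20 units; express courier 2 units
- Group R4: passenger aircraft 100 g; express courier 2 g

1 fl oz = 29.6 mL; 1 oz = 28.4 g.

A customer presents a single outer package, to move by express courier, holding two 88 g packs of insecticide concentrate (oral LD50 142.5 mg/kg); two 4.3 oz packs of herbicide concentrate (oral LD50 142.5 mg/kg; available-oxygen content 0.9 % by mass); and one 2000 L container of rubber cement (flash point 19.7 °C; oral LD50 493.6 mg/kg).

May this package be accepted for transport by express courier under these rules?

Yes

The insecticide concentrate has oral LD50 142.5 mg/kg, which is ≤ 300 mg/kg, so it is Group R2 (Toxic).
The herbicide concentrate has oral LD50 142.5 mg/kg, which is ≤ 300 mg/kg, so it is Group R2 (Toxic).
Rubber cement: flash point 19.7 °C ≤ 45 °C → Group R8 (Flammable Liquid).
Group R8 quantity: 2000 L.
2000 L is within the express courier limit of 2500 L for Group R8.
Total Group R2: (two 88 g packs = 176 g) + (two 4.3 oz packs = 244.24 g) = 420.24 g.
That is within the Group R2 express courier limit of 500 g.
Every hazard group is within its express courier limit and no segregation rule is violated.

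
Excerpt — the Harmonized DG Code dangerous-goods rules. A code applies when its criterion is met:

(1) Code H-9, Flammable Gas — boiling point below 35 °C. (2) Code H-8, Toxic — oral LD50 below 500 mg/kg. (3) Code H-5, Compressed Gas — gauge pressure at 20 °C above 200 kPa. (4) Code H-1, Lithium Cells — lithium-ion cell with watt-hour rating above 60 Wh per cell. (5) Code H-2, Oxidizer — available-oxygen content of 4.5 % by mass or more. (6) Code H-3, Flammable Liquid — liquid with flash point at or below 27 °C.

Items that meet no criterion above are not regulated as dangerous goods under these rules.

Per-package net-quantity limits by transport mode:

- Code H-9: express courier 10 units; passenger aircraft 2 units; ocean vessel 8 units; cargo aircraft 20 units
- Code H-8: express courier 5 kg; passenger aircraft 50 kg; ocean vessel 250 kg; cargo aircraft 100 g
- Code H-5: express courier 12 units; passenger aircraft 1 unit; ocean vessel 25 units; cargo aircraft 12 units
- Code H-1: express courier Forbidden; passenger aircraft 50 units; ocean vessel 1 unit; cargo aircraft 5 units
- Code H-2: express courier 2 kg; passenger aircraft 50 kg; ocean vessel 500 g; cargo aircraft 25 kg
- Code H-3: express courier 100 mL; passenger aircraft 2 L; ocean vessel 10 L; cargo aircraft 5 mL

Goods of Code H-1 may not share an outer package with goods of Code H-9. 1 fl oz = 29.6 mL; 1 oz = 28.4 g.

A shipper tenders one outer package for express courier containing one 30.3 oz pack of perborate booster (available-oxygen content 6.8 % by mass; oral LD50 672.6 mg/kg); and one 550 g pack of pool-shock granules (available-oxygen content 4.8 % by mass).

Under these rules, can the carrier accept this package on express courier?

With available-oxygen content 6.8 % by mass (≥ 4.5 % by mass), the perborate booster falls in Code H-2.
With available-oxygen content 4.8 % by mass (≥ 4.5 % by mass), the pool-shock granules fall in Code H-2.
Total Code H-2: (one 30.3 oz pack = 860.52 g) + 550 g = 1410.52 g.
1410.52 g ≤ 2 kg (express courier limit, Code H-2) — within limit.

Yes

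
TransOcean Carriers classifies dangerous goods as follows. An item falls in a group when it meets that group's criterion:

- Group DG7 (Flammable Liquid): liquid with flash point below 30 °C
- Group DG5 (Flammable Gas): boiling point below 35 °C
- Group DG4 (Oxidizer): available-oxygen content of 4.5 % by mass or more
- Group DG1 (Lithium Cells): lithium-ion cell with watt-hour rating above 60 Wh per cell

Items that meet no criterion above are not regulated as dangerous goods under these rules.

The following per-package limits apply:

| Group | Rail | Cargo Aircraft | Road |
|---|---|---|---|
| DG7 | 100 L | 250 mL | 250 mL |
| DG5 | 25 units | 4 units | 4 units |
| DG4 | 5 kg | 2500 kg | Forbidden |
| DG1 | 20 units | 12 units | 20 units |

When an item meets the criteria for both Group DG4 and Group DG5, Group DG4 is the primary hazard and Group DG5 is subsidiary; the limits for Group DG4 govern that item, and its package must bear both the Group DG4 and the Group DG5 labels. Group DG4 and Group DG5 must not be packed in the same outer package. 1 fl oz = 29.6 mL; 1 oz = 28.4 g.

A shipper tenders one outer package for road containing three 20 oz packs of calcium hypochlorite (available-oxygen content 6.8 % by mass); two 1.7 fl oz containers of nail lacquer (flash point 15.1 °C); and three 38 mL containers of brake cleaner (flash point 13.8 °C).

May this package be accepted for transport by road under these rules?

No

The calcium hypochlorite has available-oxygen content 6.8 % by mass, which is ≥ 4.5 % by mass, so it is Group DG4 (Oxidizer).
Flash point 15.1 °C meets the Group DG7 criterion (Flammable Liquid), so the nail lacquer is Group DG7.
Brake cleaner: flash point 13.8 °C < 30 °C → Group DG7 (Flammable Liquid).
Total Group DG7: (two 1.7 fl oz containers = 100.64 mL) + (three 38 mL containers = 114 mL) = 214.64 mL.
214.64 mL is within the road limit of 250 mL for Group DG7.
Group DG4 quantity: three 20 oz packs = 1.704 kg.
By road, Group DG4 is Forbidden regardless of quantity.
The segregation rule (Group DG4 with Group DG5) does not apply to Group DG7 with Group DG4.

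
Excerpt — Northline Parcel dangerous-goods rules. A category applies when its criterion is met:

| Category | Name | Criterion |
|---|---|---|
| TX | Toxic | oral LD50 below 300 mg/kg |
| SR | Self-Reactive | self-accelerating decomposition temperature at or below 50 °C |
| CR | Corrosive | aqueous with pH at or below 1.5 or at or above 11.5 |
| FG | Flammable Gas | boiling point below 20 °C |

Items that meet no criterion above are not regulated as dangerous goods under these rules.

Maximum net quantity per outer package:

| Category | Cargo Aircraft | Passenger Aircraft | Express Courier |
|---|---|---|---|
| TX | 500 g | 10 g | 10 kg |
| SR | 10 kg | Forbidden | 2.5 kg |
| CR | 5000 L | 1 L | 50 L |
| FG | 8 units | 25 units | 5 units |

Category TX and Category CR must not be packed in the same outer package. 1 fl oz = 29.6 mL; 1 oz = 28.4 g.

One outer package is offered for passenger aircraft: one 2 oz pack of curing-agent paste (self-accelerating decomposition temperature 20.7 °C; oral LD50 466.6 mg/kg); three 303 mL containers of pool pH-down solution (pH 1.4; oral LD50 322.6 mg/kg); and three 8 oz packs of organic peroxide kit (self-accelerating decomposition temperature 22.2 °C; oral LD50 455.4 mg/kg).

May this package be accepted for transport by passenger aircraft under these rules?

Self-accelerating decomposition temperature 20.7 °C meets the Category SR criterion (Self-Reactive), so the curing-agent paste is Category SR.
pH 1.4 meets the Category CR criterion (Corrosive), so the pool pH-down solution is Category CR.
Self-accelerating decomposition temperature 22.2 °C meets the Category SR criterion (Self-Reactive), so the organic peroxide kit is Category SR.
Category SR net quantity: (one 2 oz pack = 56.8 g) + (three 8 oz packs = 681.6 g) = 738.4 g.
By passenger aircraft, Category SR is Forbidden regardless of quantity.
Category CR quantity: three 303 mL containers = 909 mL.
909 mL is within the passenger aircraft limit of 1 L for Category CR.
The segregation rule (Category TX with Category CR) does not apply to Category SR with Category CR.

No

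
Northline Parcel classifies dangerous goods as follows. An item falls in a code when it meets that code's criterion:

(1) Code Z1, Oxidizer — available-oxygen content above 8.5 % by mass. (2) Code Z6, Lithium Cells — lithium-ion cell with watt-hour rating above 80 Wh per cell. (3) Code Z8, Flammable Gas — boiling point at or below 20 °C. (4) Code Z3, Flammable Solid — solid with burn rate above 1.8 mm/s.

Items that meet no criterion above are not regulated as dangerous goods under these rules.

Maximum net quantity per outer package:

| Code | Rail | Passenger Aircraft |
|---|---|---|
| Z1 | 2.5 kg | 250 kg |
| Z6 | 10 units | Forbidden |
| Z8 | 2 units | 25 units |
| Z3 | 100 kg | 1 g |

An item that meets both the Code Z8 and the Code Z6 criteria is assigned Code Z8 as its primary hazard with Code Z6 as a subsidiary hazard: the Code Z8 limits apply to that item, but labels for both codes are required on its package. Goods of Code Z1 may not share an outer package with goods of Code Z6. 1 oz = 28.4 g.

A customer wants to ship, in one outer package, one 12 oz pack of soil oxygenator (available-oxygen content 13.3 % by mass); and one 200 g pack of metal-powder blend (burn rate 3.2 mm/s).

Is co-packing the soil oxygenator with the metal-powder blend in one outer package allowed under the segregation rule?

With available-oxygen content 13.3 % by mass (> 8.5 % by mass), the soil oxygenator falls in Code Z1.
Metal-powder blend: burn rate 3.2 mm/s > 1.8 mm/s → Code Z3 (Flammable Solid).
No segregation rule bars Code Z1 with Code Z3.

Yes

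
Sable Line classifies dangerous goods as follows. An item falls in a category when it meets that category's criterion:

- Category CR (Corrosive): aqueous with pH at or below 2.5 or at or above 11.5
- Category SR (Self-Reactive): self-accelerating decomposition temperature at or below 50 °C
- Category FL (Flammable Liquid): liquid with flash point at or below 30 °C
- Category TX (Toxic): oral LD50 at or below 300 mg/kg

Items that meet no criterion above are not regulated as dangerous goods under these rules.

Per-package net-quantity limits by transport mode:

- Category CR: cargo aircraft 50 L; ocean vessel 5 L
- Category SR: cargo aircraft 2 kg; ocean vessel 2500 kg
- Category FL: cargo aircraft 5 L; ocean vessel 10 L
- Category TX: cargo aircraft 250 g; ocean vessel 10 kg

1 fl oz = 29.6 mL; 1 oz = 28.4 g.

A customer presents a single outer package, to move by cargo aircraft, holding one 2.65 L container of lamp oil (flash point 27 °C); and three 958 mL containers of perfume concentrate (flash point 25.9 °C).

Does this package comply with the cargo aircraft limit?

No

Lamp oil: flash point 27 °C ≤ 30 °C → Category FL (Flammable Liquid).
Flash point 25.9 °C meets the Category FL criterion (Flammable Liquid), so the perfume concentrate is Category FL.
Category FL net quantity: 2.65 L + (three 958 mL containers = 2.874 L) = 5.524 L.
5.524 L exceeds the cargo aircraft limit of 5 L for Category FL.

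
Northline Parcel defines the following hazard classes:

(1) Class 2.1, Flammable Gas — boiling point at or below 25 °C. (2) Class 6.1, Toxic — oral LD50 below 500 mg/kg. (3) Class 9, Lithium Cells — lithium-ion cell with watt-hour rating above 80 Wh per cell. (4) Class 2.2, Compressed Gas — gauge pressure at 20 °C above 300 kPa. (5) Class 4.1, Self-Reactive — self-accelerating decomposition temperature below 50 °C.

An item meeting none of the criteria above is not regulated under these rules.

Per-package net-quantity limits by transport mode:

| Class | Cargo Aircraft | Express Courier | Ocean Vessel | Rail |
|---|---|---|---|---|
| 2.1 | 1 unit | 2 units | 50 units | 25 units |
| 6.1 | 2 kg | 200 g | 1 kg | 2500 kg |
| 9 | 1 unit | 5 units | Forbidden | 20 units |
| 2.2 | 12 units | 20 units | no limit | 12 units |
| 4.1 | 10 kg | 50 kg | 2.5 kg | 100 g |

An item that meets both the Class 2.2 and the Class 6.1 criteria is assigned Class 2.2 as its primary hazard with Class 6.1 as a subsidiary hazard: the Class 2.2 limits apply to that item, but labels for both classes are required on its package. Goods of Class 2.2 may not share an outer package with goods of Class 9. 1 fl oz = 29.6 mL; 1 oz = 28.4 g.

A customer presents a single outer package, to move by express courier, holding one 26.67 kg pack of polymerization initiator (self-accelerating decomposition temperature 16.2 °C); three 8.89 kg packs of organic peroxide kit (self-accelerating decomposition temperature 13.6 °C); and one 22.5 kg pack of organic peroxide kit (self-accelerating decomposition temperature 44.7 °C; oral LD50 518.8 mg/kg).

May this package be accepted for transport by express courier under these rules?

No

With self-accelerating decomposition temperature 16.2 °C (< 50 °C), the polymerization initiator falls in Class 4.1.
Organic peroxide kit: self-accelerating decomposition temperature 13.6 °C < 50 °C → Class 4.1 (Self-Reactive).
With self-accelerating decomposition temperature 44.7 °C (< 50 °C), the organic peroxide kit falls in Class 4.1.
Total Class 4.1: 26.67 kg + (three 8.89 kg packs = 26.67 kg) + 22.5 kg = 75.84 kg.
75.84 kg > 50 kg (express courier limit, Class 4.1) — over the limit.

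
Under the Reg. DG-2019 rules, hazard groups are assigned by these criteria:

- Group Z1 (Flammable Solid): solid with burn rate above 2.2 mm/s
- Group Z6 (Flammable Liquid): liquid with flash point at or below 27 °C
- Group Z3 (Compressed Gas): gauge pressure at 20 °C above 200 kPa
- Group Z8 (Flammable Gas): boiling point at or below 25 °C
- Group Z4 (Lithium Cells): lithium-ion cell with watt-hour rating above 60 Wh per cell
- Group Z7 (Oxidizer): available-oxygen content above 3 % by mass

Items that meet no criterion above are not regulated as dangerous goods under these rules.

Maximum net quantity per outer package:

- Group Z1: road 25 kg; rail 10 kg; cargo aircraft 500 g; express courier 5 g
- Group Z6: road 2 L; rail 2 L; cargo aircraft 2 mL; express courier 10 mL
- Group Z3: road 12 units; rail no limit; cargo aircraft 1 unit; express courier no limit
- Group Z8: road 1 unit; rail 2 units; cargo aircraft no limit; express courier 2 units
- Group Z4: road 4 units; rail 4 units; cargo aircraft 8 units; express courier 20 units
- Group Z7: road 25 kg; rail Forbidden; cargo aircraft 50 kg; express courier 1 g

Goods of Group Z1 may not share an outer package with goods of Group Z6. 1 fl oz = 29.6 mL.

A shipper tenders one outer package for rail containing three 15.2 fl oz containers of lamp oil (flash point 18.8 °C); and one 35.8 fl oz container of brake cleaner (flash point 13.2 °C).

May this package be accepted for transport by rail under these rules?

No

With flash point 18.8 °C (≤ 27 °C), the lamp oil falls in Group Z6.
Brake cleaner: flash point 13.2 °C ≤ 27 °C → Group Z6 (Flammable Liquid).
Group Z6 net quantity: (three 15.2 fl oz containers = 1349.76 mL) + (one 35.8 fl oz container = 1059.68 mL) = 2409.44 mL.
2409.44 mL exceeds the rail limit of 2 L for Group Z6.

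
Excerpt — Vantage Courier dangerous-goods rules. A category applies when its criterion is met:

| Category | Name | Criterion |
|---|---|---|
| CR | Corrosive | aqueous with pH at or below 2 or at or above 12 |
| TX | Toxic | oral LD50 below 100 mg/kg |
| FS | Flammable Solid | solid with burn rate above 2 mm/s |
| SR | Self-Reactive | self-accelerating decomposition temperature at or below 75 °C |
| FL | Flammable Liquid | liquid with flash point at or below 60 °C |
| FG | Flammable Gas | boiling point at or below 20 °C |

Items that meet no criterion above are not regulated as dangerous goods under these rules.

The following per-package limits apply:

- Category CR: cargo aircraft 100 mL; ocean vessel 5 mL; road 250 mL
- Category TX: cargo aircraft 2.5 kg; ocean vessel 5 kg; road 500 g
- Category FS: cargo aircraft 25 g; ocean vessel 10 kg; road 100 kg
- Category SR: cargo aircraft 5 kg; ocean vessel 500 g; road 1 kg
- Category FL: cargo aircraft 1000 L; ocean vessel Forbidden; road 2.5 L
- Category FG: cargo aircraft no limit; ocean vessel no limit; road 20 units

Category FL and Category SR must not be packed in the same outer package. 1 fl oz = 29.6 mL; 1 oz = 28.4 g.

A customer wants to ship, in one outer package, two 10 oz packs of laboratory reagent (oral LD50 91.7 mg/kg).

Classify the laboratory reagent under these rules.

Category TX

Laboratory reagent: oral LD50 91.7 mg/kg < 100 mg/kg → Category TX (Toxic).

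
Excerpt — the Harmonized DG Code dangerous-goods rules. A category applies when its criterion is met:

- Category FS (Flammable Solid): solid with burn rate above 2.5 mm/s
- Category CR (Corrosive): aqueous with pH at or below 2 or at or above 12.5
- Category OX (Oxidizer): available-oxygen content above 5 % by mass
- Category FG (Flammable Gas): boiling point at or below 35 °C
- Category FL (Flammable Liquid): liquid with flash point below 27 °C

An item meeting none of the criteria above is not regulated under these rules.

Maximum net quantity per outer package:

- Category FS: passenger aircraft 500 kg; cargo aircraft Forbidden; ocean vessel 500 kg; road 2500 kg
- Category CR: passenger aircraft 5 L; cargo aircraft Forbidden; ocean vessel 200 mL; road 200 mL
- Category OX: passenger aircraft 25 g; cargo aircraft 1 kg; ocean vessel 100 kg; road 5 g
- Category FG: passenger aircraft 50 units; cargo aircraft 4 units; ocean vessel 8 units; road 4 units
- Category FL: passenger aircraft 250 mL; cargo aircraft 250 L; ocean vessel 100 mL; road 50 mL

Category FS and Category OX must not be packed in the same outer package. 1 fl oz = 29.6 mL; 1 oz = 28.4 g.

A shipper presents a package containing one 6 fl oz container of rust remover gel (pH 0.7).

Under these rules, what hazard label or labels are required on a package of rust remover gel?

With pH 0.7 (≤ 2), the rust remover gel falls in Category CR.
Only the Category CR label is required.

Category CR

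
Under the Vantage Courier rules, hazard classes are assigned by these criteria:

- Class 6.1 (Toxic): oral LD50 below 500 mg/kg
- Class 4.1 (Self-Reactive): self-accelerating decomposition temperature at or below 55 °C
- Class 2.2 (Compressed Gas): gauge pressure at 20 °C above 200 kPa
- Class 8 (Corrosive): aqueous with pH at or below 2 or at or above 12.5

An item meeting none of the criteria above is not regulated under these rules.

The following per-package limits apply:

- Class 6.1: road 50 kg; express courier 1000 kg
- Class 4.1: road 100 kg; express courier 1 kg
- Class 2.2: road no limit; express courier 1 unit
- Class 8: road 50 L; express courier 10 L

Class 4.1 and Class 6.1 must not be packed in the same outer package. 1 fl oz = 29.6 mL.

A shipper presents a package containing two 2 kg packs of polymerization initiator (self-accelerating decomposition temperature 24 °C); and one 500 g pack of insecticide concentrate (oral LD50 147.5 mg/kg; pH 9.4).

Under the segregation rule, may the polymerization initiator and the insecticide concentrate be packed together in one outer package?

No

Polymerization initiator: self-accelerating decomposition temperature 24 °C ≤ 55 °C → Class 4.1 (Self-Reactive).
The insecticide concentrate has oral LD50 147.5 mg/kg, which is < 500 mg/kg, so it is Class 6.1 (Toxic).
Class 4.1 and Class 6.1 may not share an outer package.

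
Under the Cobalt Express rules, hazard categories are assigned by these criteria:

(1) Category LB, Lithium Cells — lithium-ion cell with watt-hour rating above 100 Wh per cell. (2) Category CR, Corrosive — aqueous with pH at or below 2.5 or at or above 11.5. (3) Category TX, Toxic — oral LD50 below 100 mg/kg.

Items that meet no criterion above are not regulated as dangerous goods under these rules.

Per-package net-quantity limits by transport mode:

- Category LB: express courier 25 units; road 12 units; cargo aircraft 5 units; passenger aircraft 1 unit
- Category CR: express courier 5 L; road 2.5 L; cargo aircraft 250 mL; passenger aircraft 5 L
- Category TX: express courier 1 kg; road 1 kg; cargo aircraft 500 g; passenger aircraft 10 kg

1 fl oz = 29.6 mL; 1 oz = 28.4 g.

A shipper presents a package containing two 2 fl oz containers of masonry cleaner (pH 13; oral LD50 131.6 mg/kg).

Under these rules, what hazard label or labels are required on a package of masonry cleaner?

pH 13 meets the Category CR criterion (Corrosive), so the masonry cleaner is Category CR.
Only the Category CR label is required.

Category CR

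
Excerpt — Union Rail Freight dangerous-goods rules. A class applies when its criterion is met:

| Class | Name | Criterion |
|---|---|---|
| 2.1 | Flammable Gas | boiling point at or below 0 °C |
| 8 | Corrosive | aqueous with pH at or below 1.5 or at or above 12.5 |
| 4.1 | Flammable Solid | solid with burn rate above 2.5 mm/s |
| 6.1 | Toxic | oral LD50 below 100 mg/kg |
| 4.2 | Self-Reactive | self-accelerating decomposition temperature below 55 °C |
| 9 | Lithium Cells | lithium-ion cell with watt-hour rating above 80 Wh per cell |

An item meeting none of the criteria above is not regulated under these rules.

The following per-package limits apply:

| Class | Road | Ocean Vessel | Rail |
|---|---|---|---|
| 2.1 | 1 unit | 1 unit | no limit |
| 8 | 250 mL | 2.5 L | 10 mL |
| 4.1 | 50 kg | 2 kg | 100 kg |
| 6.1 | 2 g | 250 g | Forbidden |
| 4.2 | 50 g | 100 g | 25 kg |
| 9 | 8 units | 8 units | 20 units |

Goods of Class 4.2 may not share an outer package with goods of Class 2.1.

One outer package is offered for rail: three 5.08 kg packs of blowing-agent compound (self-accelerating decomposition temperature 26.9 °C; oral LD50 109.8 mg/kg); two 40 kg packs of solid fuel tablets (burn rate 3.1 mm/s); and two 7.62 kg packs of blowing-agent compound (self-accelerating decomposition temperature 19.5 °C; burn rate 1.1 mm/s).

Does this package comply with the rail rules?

Blowing-agent compound: self-accelerating decomposition temperature 26.9 °C < 55 °C → Class 4.2 (Self-Reactive).
Solid fuel tablets: burn rate 3.1 mm/s > 2.5 mm/s → Class 4.1 (Flammable Solid).
Self-accelerating decomposition temperature 19.5 °C meets the Class 4.2 criterion (Self-Reactive), so the blowing-agent compound is Class 4.2.
Total Class 4.2: (three 5.08 kg packs = 15.24 kg) + (two 7.62 kg packs = 15.24 kg) = 30.48 kg.
That exceeds the Class 4.2 rail limit of 25 kg.
Class 4.1 quantity: two 40 kg packs = 80 kg.
That is within the Class 4.1 rail limit of 100 kg.
The segregation rule (Class 4.2 with Class 2.1) does not apply to Class 4.2 with Class 4.1.

No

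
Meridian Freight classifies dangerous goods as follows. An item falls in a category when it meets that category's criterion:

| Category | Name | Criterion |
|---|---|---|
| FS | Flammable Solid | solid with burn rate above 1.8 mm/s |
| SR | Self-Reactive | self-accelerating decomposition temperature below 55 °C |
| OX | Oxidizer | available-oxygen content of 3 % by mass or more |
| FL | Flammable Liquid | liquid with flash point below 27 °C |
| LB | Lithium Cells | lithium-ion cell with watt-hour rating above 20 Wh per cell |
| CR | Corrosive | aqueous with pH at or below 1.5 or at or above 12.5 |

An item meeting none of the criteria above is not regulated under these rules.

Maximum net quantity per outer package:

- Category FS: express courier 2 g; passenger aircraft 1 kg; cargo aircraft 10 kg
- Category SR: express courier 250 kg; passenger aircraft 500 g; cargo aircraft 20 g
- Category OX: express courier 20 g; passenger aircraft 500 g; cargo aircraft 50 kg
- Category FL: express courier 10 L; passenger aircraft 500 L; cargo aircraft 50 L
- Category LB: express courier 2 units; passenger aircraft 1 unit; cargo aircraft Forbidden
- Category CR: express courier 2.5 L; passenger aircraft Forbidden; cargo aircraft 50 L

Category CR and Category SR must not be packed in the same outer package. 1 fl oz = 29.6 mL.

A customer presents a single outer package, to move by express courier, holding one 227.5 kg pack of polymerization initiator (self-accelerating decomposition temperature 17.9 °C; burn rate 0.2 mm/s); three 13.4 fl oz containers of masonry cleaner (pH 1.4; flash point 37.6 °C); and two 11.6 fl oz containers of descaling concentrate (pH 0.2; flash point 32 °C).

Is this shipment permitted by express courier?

No

The polymerization initiator has self-accelerating decomposition temperature 17.9 °C, which is < 55 °C, so it is Category SR (Self-Reactive).
With pH 1.4 (≤ 1.5), the masonry cleaner falls in Category CR.
With pH 0.2 (≤ 1.5), the descaling concentrate falls in Category CR.
Total Category CR: (three 13.4 fl oz containers = 1189.92 mL) + (two 11.6 fl oz containers = 686.72 mL) = 1876.64 mL.
1876.64 mL ≤ 2.5 L (express courier limit, Category CR) — within limit.
Category SR quantity: 227.5 kg.
227.5 kg ≤ 250 kg (express courier limit, Category SR) — within limit.
Category CR and Category SR may not share an outer package.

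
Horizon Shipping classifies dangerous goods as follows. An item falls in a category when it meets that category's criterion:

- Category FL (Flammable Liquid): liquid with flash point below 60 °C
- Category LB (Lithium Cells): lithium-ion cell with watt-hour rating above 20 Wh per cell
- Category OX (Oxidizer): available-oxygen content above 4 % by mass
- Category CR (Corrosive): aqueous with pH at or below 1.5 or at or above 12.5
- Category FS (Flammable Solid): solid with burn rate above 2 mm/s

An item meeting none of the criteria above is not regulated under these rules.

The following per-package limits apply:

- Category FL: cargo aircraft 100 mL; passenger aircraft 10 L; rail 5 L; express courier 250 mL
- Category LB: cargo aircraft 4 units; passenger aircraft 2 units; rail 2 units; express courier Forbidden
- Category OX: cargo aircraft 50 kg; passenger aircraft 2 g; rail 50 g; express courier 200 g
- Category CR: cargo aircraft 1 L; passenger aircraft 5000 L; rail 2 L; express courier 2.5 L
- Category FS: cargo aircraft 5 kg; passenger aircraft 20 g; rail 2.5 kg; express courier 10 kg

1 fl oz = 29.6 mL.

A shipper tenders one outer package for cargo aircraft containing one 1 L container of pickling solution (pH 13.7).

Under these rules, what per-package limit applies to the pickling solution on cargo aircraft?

With pH 13.7 (≥ 12.5), the pickling solution falls in Category CR.
The cargo aircraft limit for Category CR is 1 L.

1 L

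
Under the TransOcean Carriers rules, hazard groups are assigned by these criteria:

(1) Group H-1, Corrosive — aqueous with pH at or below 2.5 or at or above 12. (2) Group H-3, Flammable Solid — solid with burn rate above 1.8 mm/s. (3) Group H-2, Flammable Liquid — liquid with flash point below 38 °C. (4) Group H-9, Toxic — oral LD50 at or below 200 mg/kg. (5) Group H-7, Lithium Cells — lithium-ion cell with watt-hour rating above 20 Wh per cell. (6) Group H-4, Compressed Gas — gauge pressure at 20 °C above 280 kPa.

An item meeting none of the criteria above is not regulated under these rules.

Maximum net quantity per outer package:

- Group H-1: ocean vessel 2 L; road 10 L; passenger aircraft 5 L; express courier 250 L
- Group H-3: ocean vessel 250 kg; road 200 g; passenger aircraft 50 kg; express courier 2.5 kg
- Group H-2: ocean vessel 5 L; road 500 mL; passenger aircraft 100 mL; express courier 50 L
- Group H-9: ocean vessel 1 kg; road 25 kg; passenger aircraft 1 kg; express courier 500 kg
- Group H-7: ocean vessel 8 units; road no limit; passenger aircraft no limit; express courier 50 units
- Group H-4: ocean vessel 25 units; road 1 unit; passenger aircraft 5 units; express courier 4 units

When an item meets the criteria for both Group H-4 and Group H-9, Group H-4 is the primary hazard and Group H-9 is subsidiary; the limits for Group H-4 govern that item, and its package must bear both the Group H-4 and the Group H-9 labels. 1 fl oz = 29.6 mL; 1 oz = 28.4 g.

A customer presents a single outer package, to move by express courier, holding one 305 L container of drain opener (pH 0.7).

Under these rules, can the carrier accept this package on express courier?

No

pH 0.7 meets the Group H-1 criterion (Corrosive), so the drain opener is Group H-1.
Group H-1 quantity: 305 L.
305 L > 250 L (express courier limit, Group H-1) — over the limit.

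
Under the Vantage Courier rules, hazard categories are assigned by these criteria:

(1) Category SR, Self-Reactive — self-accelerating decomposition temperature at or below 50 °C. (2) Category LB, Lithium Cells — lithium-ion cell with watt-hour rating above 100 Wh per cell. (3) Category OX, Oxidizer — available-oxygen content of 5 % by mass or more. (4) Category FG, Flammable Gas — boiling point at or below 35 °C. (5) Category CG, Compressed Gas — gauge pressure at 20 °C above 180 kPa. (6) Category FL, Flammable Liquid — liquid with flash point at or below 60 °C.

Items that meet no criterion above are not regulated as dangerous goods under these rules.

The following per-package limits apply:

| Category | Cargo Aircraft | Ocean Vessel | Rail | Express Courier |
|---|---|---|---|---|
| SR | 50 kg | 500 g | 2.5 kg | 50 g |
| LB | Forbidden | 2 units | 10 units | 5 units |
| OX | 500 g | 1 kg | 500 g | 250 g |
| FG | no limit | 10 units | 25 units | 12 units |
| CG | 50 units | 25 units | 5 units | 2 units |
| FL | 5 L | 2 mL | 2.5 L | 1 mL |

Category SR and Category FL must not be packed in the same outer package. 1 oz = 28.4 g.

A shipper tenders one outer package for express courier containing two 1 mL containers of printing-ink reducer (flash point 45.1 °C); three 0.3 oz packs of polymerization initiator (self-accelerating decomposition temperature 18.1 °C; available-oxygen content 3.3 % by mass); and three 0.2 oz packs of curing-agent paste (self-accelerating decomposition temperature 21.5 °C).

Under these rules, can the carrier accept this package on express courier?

With flash point 45.1 °C (≤ 60 °C), the printing-ink reducer falls in Category FL.
The polymerization initiator has self-accelerating decomposition temperature 18.1 °C, which is ≤ 50 °C, so it is Category SR (Self-Reactive).
The curing-agent paste has self-accelerating decomposition temperature 21.5 °C, which is ≤ 50 °C, so it is Category SR (Self-Reactive).
Total Category SR: (three 0.3 oz packs = 25.56 g) + (three 0.2 oz packs = 17.04 g) = 42.6 g.
42.6 g is within the express courier limit of 50 g for Category SR.
Category FL quantity: two 1 mL containers = 2 mL.
2 mL exceeds the express courier limit of 1 mL for Category FL.
Category SR and Category FL may not share an outer package.

No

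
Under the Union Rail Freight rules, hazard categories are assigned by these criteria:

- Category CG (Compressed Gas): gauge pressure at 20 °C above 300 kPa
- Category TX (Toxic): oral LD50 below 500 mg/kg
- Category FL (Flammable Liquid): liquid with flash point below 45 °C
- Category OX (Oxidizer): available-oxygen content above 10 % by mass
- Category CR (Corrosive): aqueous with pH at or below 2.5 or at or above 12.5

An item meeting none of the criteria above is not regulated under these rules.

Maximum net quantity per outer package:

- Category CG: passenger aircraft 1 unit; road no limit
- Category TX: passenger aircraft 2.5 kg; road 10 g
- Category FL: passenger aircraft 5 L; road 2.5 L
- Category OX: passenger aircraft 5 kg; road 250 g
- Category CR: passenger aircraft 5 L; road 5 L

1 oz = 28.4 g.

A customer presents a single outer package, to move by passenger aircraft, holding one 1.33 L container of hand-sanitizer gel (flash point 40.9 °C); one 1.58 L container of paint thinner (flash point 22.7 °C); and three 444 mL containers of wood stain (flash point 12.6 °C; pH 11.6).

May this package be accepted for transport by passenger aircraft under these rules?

With flash point 40.9 °C (< 45 °C), the hand-sanitizer gel falls in Category FL.
With flash point 22.7 °C (< 45 °C), the paint thinner falls in Category FL.
The wood stain has flash point 12.6 °C, which is < 45 °C, so it is Category FL (Flammable Liquid).
Total Category FL: 1.33 L + 1.58 L + (three 444 mL containers = 1.332 L) = 4.242 L.
4.242 L is within the passenger aircraft limit of 5 L for Category FL.

Yes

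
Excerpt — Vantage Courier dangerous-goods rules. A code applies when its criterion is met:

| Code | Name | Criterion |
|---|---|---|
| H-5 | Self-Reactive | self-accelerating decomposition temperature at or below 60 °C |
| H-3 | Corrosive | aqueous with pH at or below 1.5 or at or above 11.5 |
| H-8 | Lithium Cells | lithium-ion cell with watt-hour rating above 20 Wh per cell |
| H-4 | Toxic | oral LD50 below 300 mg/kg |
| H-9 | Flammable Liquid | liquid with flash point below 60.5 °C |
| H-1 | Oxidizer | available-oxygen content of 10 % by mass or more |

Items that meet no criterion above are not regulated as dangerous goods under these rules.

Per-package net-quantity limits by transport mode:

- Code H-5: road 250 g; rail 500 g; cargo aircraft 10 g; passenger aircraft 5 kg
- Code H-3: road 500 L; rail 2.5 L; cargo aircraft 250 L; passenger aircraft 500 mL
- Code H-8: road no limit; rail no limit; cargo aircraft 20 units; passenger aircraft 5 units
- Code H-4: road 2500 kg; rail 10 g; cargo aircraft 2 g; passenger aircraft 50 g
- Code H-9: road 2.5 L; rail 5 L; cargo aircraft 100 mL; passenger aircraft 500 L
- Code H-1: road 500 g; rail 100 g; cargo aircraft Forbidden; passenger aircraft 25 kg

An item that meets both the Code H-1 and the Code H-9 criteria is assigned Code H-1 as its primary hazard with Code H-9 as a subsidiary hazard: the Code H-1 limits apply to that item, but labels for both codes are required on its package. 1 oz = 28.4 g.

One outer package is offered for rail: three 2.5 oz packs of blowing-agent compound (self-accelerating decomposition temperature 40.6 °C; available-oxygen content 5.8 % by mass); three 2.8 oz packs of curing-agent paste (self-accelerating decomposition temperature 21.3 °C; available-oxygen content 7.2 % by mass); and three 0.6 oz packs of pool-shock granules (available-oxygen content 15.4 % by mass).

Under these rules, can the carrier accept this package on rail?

Yes

Blowing-agent compound: self-accelerating decomposition temperature 40.6 °C ≤ 60 °C → Code H-5 (Self-Reactive).
The curing-agent paste has self-accelerating decomposition temperature 21.3 °C, which is ≤ 60 °C, so it is Code H-5 (Self-Reactive).
With available-oxygen content 15.4 % by mass (≥ 10 % by mass), the pool-shock granules fall in Code H-1.
Code H-1 quantity: three 0.6 oz packs = 51.12 g.
51.12 g ≤ 100 g (rail limit, Code H-1) — within limit.
Code H-5 net quantity: (three 2.5 oz packs = 213 g) + (three 2.8 oz packs = 238.56 g) = 451.56 g.
451.56 g is within the rail limit of 500 g for Code H-5.
Every hazard code is within its rail limit and no segregation rule is violated.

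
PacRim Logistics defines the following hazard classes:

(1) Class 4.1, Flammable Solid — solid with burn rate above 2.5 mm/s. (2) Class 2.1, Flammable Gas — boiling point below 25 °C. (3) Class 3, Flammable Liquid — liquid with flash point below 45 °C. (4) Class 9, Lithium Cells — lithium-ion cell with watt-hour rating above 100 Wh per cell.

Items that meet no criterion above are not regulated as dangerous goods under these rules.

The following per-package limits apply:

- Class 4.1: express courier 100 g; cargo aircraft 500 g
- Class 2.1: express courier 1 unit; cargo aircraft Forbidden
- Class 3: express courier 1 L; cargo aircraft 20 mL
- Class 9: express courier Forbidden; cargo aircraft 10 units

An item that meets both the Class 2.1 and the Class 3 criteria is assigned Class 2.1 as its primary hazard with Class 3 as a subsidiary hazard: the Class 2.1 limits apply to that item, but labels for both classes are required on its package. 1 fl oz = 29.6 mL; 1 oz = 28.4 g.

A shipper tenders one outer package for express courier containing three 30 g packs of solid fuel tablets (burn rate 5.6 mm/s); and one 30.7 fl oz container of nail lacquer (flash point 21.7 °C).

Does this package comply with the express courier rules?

Yes

Solid fuel tablets: burn rate 5.6 mm/s > 2.5 mm/s → Class 4.1 (Flammable Solid).
Nail lacquer: flash point 21.7 °C < 45 °C → Class 3 (Flammable Liquid).
Class 4.1 quantity: three 30 g packs = 90 g.
90 g is within the express courier limit of 100 g for Class 4.1.
Class 3 quantity: one 30.7 fl oz container = 908.72 mL.
908.72 mL is within the express courier limit of 1 L for Class 3.
Every hazard class is within its express courier limit and no segregation rule is violated.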